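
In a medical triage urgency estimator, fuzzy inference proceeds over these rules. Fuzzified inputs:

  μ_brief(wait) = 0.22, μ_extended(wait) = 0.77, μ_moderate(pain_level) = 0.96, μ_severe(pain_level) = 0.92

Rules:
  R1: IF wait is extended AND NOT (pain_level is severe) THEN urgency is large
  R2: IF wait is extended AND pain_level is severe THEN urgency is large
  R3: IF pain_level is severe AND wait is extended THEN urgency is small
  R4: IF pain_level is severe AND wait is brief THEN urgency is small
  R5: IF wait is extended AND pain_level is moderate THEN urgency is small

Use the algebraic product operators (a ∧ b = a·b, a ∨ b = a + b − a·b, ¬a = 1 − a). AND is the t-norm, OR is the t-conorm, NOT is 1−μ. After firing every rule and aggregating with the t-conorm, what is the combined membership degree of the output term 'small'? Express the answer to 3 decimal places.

R1: extended=0.77, ¬severe=1−0.92=0.08; AND[a·b] → w = 0.0616
R2: extended=0.77, severe=0.92; AND[a·b] → w = 0.7084
R3: severe=0.92, extended=0.77; AND[a·b] → w = 0.7084
R4: severe=0.92, brief=0.22; AND[a·b] → w = 0.2024
R5: extended=0.77, moderate=0.96; AND[a·b] → w = 0.7392
Rules with consequent 'small': {R3, R4, R5} → strengths 0.7084, 0.2024, 0.7392
Aggregate via t-conorm [a + b − a·b]: 0.9393

0.939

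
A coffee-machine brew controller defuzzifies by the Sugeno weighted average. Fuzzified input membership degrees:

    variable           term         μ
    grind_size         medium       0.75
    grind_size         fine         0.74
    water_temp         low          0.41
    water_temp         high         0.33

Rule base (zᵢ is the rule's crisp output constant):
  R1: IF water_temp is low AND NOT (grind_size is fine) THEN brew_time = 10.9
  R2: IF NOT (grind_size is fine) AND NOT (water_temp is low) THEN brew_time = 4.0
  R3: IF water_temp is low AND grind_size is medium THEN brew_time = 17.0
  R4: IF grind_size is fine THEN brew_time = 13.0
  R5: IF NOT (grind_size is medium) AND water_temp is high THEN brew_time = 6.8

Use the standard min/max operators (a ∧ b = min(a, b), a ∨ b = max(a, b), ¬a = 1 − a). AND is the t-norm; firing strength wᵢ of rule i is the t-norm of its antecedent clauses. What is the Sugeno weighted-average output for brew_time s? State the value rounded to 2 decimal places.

11.54

R1 (z=10.9): low=0.41, ¬fine=1−0.74=0.26; AND[min(a, b)] → w = 0.26
R2 (z=4.0): ¬fine=1−0.74=0.26, ¬low=1−0.41=0.59; AND[min(a, b)] → w = 0.26
R3 (z=17.0): low=0.41, medium=0.75; AND[min(a, b)] → w = 0.41
R4 (z=13.0): fine=0.74 → w = 0.74
R5 (z=6.8): ¬medium=1−0.75=0.25, high=0.33; AND[min(a, b)] → w = 0.25
Weighted average = (0.26·10.9 + 0.26·4.0 + 0.41·17.0 + 0.74·13.0 + 0.25·6.8) / (0.26 + 0.26 + 0.41 + 0.74 + 0.25)
  = 22.1640 / 1.9200 = 11.54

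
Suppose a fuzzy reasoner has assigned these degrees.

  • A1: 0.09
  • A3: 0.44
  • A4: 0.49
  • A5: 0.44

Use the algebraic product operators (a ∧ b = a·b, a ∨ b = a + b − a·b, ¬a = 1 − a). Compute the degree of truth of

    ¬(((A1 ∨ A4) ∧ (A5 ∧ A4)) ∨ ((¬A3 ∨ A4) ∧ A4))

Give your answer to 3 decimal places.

A1 ∨ A4 = a + b − a·b on (0.0900, 0.4900) = 0.5359
A5 ∧ A4 = a·b on (0.4400, 0.4900) = 0.2156
(A1 ∨ A4) ∧ (A5 ∧ A4) = a·b on (0.5359, 0.2156) = 0.1155
¬A3 = 1 − 0.4400 = 0.5600
¬A3 ∨ A4 = a + b − a·b on (0.5600, 0.4900) = 0.7756
(¬A3 ∨ A4) ∧ A4 = a·b on (0.7756, 0.4900) = 0.3800
((A1 ∨ A4) ∧ (A5 ∧ A4)) ∨ ((¬A3 ∨ A4) ∧ A4) = a + b − a·b on (0.1155, 0.3800) = 0.4517
¬(((A1 ∨ A4) ∧ (A5 ∧ A4)) ∨ ((¬A3 ∨ A4) ∧ A4)) = 1 − 0.4517 = 0.5483

0.548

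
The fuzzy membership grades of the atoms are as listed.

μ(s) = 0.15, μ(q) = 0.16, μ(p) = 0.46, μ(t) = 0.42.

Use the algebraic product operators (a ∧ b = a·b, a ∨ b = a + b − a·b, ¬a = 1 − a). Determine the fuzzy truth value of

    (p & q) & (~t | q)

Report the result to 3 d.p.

0.048

p & q = a·b on (0.4600, 0.1600) = 0.0736
~t = 1 − 0.4200 = 0.5800
~t | q = a + b − a·b on (0.5800, 0.1600) = 0.6472
(p & q) & (~t | q) = a·b on (0.0736, 0.6472) = 0.0476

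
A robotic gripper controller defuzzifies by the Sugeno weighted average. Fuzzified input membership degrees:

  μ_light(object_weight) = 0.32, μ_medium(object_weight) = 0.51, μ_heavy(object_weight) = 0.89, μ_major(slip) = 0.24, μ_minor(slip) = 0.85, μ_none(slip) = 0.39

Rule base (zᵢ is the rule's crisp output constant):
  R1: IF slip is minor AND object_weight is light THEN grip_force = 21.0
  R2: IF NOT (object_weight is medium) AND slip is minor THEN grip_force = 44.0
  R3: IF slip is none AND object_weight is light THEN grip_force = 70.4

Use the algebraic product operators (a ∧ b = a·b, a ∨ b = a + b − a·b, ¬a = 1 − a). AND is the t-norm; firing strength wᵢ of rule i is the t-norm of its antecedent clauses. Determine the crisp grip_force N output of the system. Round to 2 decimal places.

40.36

R1 (z=21.0): minor=0.85, light=0.32; AND[a·b] → w = 0.2720
R2 (z=44.0): ¬medium=1−0.51=0.49, minor=0.85; AND[a·b] → w = 0.4165
R3 (z=70.4): none=0.39, light=0.32; AND[a·b] → w = 0.1248
Weighted average = (0.2720·21.0 + 0.4165·44.0 + 0.1248·70.4) / (0.2720 + 0.4165 + 0.1248)
  = 32.8239 / 0.8133 = 40.36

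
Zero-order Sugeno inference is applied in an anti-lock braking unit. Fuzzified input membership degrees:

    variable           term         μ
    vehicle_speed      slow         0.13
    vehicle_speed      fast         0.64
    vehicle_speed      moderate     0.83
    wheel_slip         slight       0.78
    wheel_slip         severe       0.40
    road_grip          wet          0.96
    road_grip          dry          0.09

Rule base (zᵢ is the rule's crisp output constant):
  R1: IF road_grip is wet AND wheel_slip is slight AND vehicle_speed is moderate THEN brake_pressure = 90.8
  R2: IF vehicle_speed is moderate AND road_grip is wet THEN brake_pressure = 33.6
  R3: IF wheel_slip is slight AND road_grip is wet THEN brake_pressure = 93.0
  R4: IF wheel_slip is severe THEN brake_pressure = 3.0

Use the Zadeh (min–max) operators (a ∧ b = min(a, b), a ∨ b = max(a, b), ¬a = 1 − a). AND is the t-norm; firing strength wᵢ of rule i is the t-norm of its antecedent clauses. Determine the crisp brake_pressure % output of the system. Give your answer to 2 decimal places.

R1 (z=90.8): wet=0.96, slight=0.78, moderate=0.83; AND[min(a, b)] → w = 0.78
R2 (z=33.6): moderate=0.83, wet=0.96; AND[min(a, b)] → w = 0.83
R3 (z=93.0): slight=0.78, wet=0.96; AND[min(a, b)] → w = 0.78
R4 (z=3.0): severe=0.40 → w = 0.40
Weighted average = (0.78·90.8 + 0.83·33.6 + 0.78·93.0 + 0.40·3.0) / (0.78 + 0.83 + 0.78 + 0.40)
  = 172.4520 / 2.7900 = 61.81

61.81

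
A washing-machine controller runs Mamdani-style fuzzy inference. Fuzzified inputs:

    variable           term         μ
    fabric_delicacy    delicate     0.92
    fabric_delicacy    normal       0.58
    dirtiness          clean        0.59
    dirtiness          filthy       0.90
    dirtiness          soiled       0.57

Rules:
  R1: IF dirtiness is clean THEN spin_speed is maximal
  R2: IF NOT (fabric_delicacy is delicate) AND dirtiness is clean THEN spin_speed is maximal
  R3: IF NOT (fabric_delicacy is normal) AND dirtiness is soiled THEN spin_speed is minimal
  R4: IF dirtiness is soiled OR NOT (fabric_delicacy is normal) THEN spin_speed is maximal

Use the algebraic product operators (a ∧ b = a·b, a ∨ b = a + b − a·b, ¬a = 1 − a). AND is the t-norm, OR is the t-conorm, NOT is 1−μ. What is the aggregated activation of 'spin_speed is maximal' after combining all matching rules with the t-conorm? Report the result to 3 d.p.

0.903

R1: clean=0.59 → w = 0.5900
R2: ¬delicate=1−0.92=0.08, clean=0.59; AND[a·b] → w = 0.0472
R3: ¬normal=1−0.58=0.42, soiled=0.57; AND[a·b] → w = 0.2394
R4: soiled=0.57, ¬normal=1−0.58=0.42; OR[a + b − a·b] → w = 0.7506
Rules with consequent 'maximal': {R1, R2, R4} → strengths 0.5900, 0.0472, 0.7506
Aggregate via t-conorm [a + b − a·b]: 0.9026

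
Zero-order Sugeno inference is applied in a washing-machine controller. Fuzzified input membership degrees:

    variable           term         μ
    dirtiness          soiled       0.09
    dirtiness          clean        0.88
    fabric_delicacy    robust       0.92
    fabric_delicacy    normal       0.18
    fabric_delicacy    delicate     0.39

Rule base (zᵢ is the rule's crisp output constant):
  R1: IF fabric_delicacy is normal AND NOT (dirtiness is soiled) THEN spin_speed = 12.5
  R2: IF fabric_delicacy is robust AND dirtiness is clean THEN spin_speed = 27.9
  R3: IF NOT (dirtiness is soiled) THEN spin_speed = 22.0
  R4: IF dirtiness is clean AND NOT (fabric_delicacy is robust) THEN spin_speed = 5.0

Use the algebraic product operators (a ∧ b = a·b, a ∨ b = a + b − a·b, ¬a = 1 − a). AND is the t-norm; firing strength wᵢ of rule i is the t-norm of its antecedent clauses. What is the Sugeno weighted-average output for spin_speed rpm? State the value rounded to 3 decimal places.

23.036

R1 (z=12.5): normal=0.18, ¬soiled=1−0.09=0.91; AND[a·b] → w = 0.1638
R2 (z=27.9): robust=0.92, clean=0.88; AND[a·b] → w = 0.8096
R3 (z=22.0): ¬soiled=1−0.09=0.91 → w = 0.9100
R4 (z=5.0): clean=0.88, ¬robust=1−0.92=0.08; AND[a·b] → w = 0.0704
Weighted average = (0.1638·12.5 + 0.8096·27.9 + 0.9100·22.0 + 0.0704·5.0) / (0.1638 + 0.8096 + 0.9100 + 0.0704)
  = 45.0073 / 1.9538 = 23.036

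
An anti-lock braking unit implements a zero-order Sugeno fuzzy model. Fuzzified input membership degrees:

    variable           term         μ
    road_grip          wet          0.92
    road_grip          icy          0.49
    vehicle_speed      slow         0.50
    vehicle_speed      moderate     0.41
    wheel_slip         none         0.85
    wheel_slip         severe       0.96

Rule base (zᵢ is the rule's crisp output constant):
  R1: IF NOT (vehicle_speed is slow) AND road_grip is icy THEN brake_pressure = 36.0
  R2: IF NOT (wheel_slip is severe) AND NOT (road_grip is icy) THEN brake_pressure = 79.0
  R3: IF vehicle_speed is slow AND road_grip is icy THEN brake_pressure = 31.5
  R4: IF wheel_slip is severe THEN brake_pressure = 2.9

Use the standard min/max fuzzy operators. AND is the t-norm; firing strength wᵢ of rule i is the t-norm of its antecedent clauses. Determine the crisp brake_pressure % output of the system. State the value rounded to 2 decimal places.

R1 (z=36.0): ¬slow=1−0.50=0.50, icy=0.49; AND[min(a, b)] → w = 0.49
R2 (z=79.0): ¬severe=1−0.96=0.04, ¬icy=1−0.49=0.51; AND[min(a, b)] → w = 0.04
R3 (z=31.5): slow=0.50, icy=0.49; AND[min(a, b)] → w = 0.49
R4 (z=2.9): severe=0.96 → w = 0.96
Weighted average = (0.49·36.0 + 0.04·79.0 + 0.49·31.5 + 0.96·2.9) / (0.49 + 0.04 + 0.49 + 0.96)
  = 39.0190 / 1.9800 = 19.71

19.71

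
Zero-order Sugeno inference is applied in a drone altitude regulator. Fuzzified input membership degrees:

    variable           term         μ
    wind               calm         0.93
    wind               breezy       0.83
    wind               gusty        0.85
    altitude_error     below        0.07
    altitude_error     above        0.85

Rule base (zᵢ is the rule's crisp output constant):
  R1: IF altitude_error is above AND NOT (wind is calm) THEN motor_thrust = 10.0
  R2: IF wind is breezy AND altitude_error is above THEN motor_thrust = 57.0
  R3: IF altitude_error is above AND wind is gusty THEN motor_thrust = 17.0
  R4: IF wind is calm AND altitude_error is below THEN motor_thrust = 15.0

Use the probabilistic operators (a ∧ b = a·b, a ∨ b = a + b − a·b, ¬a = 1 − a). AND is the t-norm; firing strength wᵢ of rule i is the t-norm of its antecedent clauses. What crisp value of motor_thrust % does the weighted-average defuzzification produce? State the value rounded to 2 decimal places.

R1 (z=10.0): above=0.85, ¬calm=1−0.93=0.07; AND[a·b] → w = 0.0595
R2 (z=57.0): breezy=0.83, above=0.85; AND[a·b] → w = 0.7055
R3 (z=17.0): above=0.85, gusty=0.85; AND[a·b] → w = 0.7225
R4 (z=15.0): calm=0.93, below=0.07; AND[a·b] → w = 0.0651
Weighted average = (0.0595·10.0 + 0.7055·57.0 + 0.7225·17.0 + 0.0651·15.0) / (0.0595 + 0.7055 + 0.7225 + 0.0651)
  = 54.0675 / 1.5526 = 34.82

34.82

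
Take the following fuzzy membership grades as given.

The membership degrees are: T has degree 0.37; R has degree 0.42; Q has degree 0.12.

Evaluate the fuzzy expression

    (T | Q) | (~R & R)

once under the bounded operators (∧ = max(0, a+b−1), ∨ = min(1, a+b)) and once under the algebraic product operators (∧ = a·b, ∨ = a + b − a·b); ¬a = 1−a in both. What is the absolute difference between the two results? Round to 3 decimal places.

Under bounded:
  T | Q = min(1, a+b) on (0.37, 0.12) = 0.49
  ~R = 1 − 0.42 = 0.58
  ~R & R = max(0, a+b−1) on (0.58, 0.42) = 0.00
  (T | Q) | (~R & R) = min(1, a+b) on (0.49, 0.00) = 0.49
  → value = 0.4900
Under algebraic product:
  T | Q = a + b − a·b on (0.3700, 0.1200) = 0.4456
  ~R = 1 − 0.4200 = 0.5800
  ~R & R = a·b on (0.5800, 0.4200) = 0.2436
  (T | Q) | (~R & R) = a + b − a·b on (0.4456, 0.2436) = 0.5807
  → value = 0.5807
|0.4900 − 0.5807| = 0.091

0.091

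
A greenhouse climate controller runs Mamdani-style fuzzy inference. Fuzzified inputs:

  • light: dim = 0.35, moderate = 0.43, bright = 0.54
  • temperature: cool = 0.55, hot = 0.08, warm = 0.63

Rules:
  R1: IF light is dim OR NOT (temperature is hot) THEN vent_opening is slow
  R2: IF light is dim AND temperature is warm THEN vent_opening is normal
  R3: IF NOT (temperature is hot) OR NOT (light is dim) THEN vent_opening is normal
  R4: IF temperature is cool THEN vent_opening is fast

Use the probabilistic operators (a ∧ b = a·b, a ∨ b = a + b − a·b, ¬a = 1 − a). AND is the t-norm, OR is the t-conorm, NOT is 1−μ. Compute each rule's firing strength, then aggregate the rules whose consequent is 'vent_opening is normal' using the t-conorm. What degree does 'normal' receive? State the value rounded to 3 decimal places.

0.978

R1: dim=0.35, ¬hot=1−0.08=0.92; OR[a + b − a·b] → w = 0.9480
R2: dim=0.35, warm=0.63; AND[a·b] → w = 0.2205
R3: ¬hot=1−0.08=0.92, ¬dim=1−0.35=0.65; OR[a + b − a·b] → w = 0.9720
R4: cool=0.55 → w = 0.5500
Rules with consequent 'normal': {R2, R3} → strengths 0.2205, 0.9720
Aggregate via t-conorm [a + b − a·b]: 0.9782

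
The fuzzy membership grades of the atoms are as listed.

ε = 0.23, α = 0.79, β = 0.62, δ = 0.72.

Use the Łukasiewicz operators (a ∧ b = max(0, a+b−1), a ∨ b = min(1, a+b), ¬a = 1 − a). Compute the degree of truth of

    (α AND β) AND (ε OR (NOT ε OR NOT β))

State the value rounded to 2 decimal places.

α AND β = max(0, a+b−1) on (0.79, 0.62) = 0.41
NOT ε = 1 − 0.23 = 0.77
NOT β = 1 − 0.62 = 0.38
NOT ε OR NOT β = min(1, a+b) on (0.77, 0.38) = 1.00
ε OR (NOT ε OR NOT β) = min(1, a+b) on (0.23, 1.00) = 1.00
(α AND β) AND (ε OR (NOT ε OR NOT β)) = max(0, a+b−1) on (0.41, 1.00) = 0.41

0.41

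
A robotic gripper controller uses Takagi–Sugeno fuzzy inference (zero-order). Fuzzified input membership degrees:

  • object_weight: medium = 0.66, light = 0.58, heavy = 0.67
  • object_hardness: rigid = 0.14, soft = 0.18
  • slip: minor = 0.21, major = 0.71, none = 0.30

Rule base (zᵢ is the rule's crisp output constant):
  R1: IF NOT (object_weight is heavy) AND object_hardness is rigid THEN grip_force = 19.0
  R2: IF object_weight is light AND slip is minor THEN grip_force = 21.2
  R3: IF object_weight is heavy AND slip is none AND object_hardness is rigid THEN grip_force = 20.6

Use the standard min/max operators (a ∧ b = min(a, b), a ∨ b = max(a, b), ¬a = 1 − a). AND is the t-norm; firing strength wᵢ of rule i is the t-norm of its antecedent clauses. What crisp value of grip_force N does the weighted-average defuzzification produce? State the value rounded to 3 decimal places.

R1 (z=19.0): ¬heavy=1−0.67=0.33, rigid=0.14; AND[min(a, b)] → w = 0.14
R2 (z=21.2): light=0.58, minor=0.21; AND[min(a, b)] → w = 0.21
R3 (z=20.6): heavy=0.67, none=0.30, rigid=0.14; AND[min(a, b)] → w = 0.14
Weighted average = (0.14·19.0 + 0.21·21.2 + 0.14·20.6) / (0.14 + 0.21 + 0.14)
  = 9.9960 / 0.4900 = 20.400

20.400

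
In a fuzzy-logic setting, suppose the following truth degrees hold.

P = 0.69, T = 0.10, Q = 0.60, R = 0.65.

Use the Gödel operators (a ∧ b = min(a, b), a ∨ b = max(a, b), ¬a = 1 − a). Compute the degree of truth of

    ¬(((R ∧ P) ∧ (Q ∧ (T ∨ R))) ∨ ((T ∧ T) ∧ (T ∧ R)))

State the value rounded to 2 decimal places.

R ∧ P = min(a, b) on (0.65, 0.69) = 0.65
T ∨ R = max(a, b) on (0.10, 0.65) = 0.65
Q ∧ (T ∨ R) = min(a, b) on (0.60, 0.65) = 0.60
(R ∧ P) ∧ (Q ∧ (T ∨ R)) = min(a, b) on (0.65, 0.60) = 0.60
T ∧ T = min(a, b) on (0.10, 0.10) = 0.10
T ∧ R = min(a, b) on (0.10, 0.65) = 0.10
(T ∧ T) ∧ (T ∧ R) = min(a, b) on (0.10, 0.10) = 0.10
((R ∧ P) ∧ (Q ∧ (T ∨ R))) ∨ ((T ∧ T) ∧ (T ∧ R)) = max(a, b) on (0.60, 0.10) = 0.60
¬(((R ∧ P) ∧ (Q ∧ (T ∨ R))) ∨ ((T ∧ T) ∧ (T ∧ R))) = 1 − 0.60 = 0.40

0.40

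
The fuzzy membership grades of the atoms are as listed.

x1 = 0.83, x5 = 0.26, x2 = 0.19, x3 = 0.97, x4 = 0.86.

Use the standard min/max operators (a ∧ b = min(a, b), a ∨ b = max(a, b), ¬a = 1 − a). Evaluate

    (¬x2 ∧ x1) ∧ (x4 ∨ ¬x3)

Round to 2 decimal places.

¬x2 = 1 − 0.19 = 0.81
¬x2 ∧ x1 = min(a, b) on (0.81, 0.83) = 0.81
¬x3 = 1 − 0.97 = 0.03
x4 ∨ ¬x3 = max(a, b) on (0.86, 0.03) = 0.86
(¬x2 ∧ x1) ∧ (x4 ∨ ¬x3) = min(a, b) on (0.81, 0.86) = 0.81

0.81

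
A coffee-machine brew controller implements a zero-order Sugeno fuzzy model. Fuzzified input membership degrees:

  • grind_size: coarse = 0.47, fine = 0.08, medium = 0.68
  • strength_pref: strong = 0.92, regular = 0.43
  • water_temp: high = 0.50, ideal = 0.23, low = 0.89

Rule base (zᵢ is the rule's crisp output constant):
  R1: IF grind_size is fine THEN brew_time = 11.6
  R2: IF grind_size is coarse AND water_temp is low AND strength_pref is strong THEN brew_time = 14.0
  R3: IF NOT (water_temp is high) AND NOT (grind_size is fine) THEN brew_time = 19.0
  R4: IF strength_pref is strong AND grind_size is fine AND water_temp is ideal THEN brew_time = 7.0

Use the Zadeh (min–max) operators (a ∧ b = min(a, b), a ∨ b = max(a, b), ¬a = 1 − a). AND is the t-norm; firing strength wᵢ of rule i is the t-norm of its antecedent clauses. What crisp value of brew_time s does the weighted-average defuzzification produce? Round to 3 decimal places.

15.547

R1 (z=11.6): fine=0.08 → w = 0.08
R2 (z=14.0): coarse=0.47, low=0.89, strong=0.92; AND[min(a, b)] → w = 0.47
R3 (z=19.0): ¬high=1−0.50=0.50, ¬fine=1−0.08=0.92; AND[min(a, b)] → w = 0.50
R4 (z=7.0): strong=0.92, fine=0.08, ideal=0.23; AND[min(a, b)] → w = 0.08
Weighted average = (0.08·11.6 + 0.47·14.0 + 0.50·19.0 + 0.08·7.0) / (0.08 + 0.47 + 0.50 + 0.08)
  = 17.5680 / 1.1300 = 15.547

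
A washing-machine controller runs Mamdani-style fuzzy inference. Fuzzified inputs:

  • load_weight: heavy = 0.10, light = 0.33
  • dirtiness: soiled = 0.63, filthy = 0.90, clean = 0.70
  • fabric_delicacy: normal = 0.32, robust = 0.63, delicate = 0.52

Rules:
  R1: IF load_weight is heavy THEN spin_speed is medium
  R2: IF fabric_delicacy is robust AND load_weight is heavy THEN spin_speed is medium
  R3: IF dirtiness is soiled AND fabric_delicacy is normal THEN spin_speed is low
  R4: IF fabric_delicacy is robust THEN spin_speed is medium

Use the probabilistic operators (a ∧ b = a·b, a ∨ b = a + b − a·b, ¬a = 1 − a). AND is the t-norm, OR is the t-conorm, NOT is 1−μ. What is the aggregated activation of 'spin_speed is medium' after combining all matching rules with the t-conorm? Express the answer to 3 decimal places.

0.688

R1: heavy=0.10 → w = 0.1000
R2: robust=0.63, heavy=0.10; AND[a·b] → w = 0.0630
R3: soiled=0.63, normal=0.32; AND[a·b] → w = 0.2016
R4: robust=0.63 → w = 0.6300
Rules with consequent 'medium': {R1, R2, R4} → strengths 0.1000, 0.0630, 0.6300
Aggregate via t-conorm [a + b − a·b]: 0.6880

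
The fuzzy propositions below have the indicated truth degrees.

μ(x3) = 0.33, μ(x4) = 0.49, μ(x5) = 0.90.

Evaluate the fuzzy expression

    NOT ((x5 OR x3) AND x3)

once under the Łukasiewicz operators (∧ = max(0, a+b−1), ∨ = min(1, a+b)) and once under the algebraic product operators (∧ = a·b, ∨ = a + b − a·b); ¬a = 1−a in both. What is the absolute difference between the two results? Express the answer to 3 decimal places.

Under Łukasiewicz:
  x5 OR x3 = min(1, a+b) on (0.90, 0.33) = 1.00
  (x5 OR x3) AND x3 = max(0, a+b−1) on (1.00, 0.33) = 0.33
  NOT ((x5 OR x3) AND x3) = 1 − 0.33 = 0.67
  → value = 0.6700
Under algebraic product:
  x5 OR x3 = a + b − a·b on (0.9000, 0.3300) = 0.9330
  (x5 OR x3) AND x3 = a·b on (0.9330, 0.3300) = 0.3079
  NOT ((x5 OR x3) AND x3) = 1 − 0.3079 = 0.6921
  → value = 0.6921
|0.6700 − 0.6921| = 0.022

0.022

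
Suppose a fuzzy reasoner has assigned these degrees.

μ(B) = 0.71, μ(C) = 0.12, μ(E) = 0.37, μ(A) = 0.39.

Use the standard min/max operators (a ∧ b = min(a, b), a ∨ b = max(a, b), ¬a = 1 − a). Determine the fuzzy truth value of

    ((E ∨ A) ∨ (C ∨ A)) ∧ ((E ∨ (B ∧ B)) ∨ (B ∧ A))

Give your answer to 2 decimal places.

E ∨ A = max(a, b) on (0.37, 0.39) = 0.39
C ∨ A = max(a, b) on (0.12, 0.39) = 0.39
(E ∨ A) ∨ (C ∨ A) = max(a, b) on (0.39, 0.39) = 0.39
B ∧ B = min(a, b) on (0.71, 0.71) = 0.71
E ∨ (B ∧ B) = max(a, b) on (0.37, 0.71) = 0.71
B ∧ A = min(a, b) on (0.71, 0.39) = 0.39
(E ∨ (B ∧ B)) ∨ (B ∧ A) = max(a, b) on (0.71, 0.39) = 0.71
((E ∨ A) ∨ (C ∨ A)) ∧ ((E ∨ (B ∧ B)) ∨ (B ∧ A)) = min(a, b) on (0.39, 0.71) = 0.39

0.39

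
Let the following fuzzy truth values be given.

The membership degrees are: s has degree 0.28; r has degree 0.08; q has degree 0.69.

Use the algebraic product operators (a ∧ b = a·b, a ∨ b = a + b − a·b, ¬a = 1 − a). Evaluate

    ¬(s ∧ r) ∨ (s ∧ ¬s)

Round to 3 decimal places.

s ∧ r = a·b on (0.2800, 0.0800) = 0.0224
¬(s ∧ r) = 1 − 0.0224 = 0.9776
¬s = 1 − 0.2800 = 0.7200
s ∧ ¬s = a·b on (0.2800, 0.7200) = 0.2016
¬(s ∧ r) ∨ (s ∧ ¬s) = a + b − a·b on (0.9776, 0.2016) = 0.9821

0.982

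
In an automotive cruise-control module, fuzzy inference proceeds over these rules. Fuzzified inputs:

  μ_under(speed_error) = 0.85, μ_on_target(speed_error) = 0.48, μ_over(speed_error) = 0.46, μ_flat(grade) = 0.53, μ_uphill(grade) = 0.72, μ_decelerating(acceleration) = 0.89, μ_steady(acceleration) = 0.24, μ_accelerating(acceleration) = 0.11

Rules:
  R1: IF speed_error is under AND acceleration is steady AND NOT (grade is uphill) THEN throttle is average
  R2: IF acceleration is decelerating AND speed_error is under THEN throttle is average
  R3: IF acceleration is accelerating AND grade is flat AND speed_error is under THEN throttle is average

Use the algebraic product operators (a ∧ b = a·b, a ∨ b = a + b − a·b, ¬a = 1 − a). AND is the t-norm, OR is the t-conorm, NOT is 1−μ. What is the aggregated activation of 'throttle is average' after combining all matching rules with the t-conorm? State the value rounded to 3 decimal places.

0.782

R1: under=0.85, steady=0.24, ¬uphill=1−0.72=0.28; AND[a·b] → w = 0.0571
R2: decelerating=0.89, under=0.85; AND[a·b] → w = 0.7565
R3: accelerating=0.11, flat=0.53, under=0.85; AND[a·b] → w = 0.0496
Rules with consequent 'average': {R1, R2, R3} → strengths 0.0571, 0.7565, 0.0496
Aggregate via t-conorm [a + b − a·b]: 0.7818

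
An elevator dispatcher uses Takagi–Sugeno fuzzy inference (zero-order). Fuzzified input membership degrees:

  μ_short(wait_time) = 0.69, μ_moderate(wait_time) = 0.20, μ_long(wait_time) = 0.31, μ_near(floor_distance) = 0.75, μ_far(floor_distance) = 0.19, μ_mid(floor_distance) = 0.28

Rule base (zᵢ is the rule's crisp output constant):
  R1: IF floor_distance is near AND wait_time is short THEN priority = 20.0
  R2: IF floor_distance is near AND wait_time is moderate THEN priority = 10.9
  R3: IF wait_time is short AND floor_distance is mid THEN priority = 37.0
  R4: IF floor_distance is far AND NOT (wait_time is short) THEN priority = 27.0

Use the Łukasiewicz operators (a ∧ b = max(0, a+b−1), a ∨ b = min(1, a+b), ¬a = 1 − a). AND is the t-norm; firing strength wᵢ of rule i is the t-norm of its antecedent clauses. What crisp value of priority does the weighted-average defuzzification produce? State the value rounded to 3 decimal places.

R1 (z=20.0): near=0.75, short=0.69; AND[max(0, a+b−1)] → w = 0.44
R2 (z=10.9): near=0.75, moderate=0.20; AND[max(0, a+b−1)] → w = 0.00
R3 (z=37.0): short=0.69, mid=0.28; AND[max(0, a+b−1)] → w = 0.00
R4 (z=27.0): far=0.19, ¬short=1−0.69=0.31; AND[max(0, a+b−1)] → w = 0.00
Weighted average = (0.44·20.0 + 0.00·10.9 + 0.00·37.0 + 0.00·27.0) / (0.44 + 0.00 + 0.00 + 0.00)
  = 8.8000 / 0.4400 = 20.000

20.000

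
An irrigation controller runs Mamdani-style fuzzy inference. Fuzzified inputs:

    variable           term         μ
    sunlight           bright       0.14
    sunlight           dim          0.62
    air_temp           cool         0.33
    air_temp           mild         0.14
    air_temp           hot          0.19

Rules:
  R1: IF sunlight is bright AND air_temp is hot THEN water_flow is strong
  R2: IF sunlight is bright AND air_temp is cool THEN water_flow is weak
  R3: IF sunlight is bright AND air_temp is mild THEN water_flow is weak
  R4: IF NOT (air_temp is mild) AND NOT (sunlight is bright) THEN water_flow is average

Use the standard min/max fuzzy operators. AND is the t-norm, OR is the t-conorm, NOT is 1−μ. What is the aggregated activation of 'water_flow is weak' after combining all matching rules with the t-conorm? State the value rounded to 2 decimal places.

R1: bright=0.14, hot=0.19; AND[min(a, b)] → w = 0.14
R2: bright=0.14, cool=0.33; AND[min(a, b)] → w = 0.14
R3: bright=0.14, mild=0.14; AND[min(a, b)] → w = 0.14
R4: ¬mild=1−0.14=0.86, ¬bright=1−0.14=0.86; AND[min(a, b)] → w = 0.86
Rules with consequent 'weak': {R2, R3} → strengths 0.14, 0.14
Aggregate via t-conorm [max(a, b)]: 0.14

0.14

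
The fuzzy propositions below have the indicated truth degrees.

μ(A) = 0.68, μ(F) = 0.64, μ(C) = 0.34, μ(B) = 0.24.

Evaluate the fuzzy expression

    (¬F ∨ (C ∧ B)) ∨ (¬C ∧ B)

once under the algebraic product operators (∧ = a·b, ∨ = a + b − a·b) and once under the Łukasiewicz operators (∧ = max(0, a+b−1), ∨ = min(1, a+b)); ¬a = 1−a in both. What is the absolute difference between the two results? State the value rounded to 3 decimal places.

0.145

Under algebraic product:
  ¬F = 1 − 0.6400 = 0.3600
  C ∧ B = a·b on (0.3400, 0.2400) = 0.0816
  ¬F ∨ (C ∧ B) = a + b − a·b on (0.3600, 0.0816) = 0.4122
  ¬C = 1 − 0.3400 = 0.6600
  ¬C ∧ B = a·b on (0.6600, 0.2400) = 0.1584
  (¬F ∨ (C ∧ B)) ∨ (¬C ∧ B) = a + b − a·b on (0.4122, 0.1584) = 0.5053
  → value = 0.5053
Under Łukasiewicz:
  ¬F = 1 − 0.64 = 0.36
  C ∧ B = max(0, a+b−1) on (0.34, 0.24) = 0.00
  ¬F ∨ (C ∧ B) = min(1, a+b) on (0.36, 0.00) = 0.36
  ¬C = 1 − 0.34 = 0.66
  ¬C ∧ B = max(0, a+b−1) on (0.66, 0.24) = 0.00
  (¬F ∨ (C ∧ B)) ∨ (¬C ∧ B) = min(1, a+b) on (0.36, 0.00) = 0.36
  → value = 0.3600
|0.5053 − 0.3600| = 0.145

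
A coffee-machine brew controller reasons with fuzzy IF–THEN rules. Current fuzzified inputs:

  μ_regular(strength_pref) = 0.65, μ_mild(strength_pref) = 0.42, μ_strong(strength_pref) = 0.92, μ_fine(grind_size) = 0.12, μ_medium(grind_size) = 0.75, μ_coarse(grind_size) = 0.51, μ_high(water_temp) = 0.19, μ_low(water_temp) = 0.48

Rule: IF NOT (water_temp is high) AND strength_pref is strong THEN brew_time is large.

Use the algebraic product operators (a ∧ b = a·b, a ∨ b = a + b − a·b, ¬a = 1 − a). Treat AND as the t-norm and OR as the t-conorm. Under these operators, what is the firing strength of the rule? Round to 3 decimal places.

firing strength: ¬high=1−0.19=0.81, strong=0.92; AND[a·b] → w = 0.7452

0.745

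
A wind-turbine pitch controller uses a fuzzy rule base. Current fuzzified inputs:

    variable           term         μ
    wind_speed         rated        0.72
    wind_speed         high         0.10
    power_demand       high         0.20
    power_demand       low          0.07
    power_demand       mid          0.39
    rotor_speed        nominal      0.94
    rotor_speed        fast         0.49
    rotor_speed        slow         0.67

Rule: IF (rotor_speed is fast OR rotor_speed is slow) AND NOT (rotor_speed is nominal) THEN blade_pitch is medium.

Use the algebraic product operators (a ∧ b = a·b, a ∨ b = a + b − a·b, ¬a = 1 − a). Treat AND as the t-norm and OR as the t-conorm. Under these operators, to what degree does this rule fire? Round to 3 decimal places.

firing strength: (fast=0.49 OR slow=0.67) = 0.8317; AND[a·b] with ¬nominal=1−0.94=0.06 → w = 0.0499

0.050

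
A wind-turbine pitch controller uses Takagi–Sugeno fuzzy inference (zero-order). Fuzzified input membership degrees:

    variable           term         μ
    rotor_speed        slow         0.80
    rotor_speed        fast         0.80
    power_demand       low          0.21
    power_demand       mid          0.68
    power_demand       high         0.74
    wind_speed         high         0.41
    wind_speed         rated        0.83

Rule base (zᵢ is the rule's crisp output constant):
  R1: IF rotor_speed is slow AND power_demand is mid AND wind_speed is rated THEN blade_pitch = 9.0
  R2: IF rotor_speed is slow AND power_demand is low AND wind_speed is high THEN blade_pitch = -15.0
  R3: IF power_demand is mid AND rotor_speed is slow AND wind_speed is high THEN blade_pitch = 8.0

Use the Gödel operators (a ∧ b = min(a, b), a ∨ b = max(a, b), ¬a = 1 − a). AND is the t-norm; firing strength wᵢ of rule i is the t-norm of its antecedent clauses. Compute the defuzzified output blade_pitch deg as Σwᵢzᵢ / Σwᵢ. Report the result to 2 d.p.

4.81

R1 (z=9.0): slow=0.80, mid=0.68, rated=0.83; AND[min(a, b)] → w = 0.68
R2 (z=-15.0): slow=0.80, low=0.21, high=0.41; AND[min(a, b)] → w = 0.21
R3 (z=8.0): mid=0.68, slow=0.80, high=0.41; AND[min(a, b)] → w = 0.41
Weighted average = (0.68·9.0 + 0.21·-15.0 + 0.41·8.0) / (0.68 + 0.21 + 0.41)
  = 6.2500 / 1.3000 = 4.81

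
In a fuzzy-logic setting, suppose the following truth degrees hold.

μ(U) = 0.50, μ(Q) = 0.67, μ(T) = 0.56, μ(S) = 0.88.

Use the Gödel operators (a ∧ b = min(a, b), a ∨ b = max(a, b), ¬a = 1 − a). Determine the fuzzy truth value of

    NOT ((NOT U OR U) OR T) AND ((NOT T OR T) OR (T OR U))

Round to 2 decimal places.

NOT U = 1 − 0.50 = 0.50
NOT U OR U = max(a, b) on (0.50, 0.50) = 0.50
(NOT U OR U) OR T = max(a, b) on (0.50, 0.56) = 0.56
NOT ((NOT U OR U) OR T) = 1 − 0.56 = 0.44
NOT T = 1 − 0.56 = 0.44
NOT T OR T = max(a, b) on (0.44, 0.56) = 0.56
T OR U = max(a, b) on (0.56, 0.50) = 0.56
(NOT T OR T) OR (T OR U) = max(a, b) on (0.56, 0.56) = 0.56
NOT ((NOT U OR U) OR T) AND ((NOT T OR T) OR (T OR U)) = min(a, b) on (0.44, 0.56) = 0.44

0.44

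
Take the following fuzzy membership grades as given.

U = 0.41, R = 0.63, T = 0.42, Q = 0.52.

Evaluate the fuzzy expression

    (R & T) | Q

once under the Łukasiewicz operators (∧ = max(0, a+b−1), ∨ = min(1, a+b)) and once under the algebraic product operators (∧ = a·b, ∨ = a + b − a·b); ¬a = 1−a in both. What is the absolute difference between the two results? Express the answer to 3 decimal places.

Under Łukasiewicz:
  R & T = max(0, a+b−1) on (0.63, 0.42) = 0.05
  (R & T) | Q = min(1, a+b) on (0.05, 0.52) = 0.57
  → value = 0.5700
Under algebraic product:
  R & T = a·b on (0.6300, 0.4200) = 0.2646
  (R & T) | Q = a + b − a·b on (0.2646, 0.5200) = 0.6470
  → value = 0.6470
|0.5700 − 0.6470| = 0.077

0.077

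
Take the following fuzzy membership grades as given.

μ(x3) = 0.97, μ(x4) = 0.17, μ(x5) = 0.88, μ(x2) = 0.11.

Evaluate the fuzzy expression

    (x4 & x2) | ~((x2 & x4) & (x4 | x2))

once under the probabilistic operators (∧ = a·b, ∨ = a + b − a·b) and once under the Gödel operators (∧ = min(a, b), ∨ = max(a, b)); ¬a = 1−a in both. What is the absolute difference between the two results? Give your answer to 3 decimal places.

Under probabilistic:
  x4 & x2 = a·b on (0.1700, 0.1100) = 0.0187
  x2 & x4 = a·b on (0.1100, 0.1700) = 0.0187
  x4 | x2 = a + b − a·b on (0.1700, 0.1100) = 0.2613
  (x2 & x4) & (x4 | x2) = a·b on (0.0187, 0.2613) = 0.0049
  ~((x2 & x4) & (x4 | x2)) = 1 − 0.0049 = 0.9951
  (x4 & x2) | ~((x2 & x4) & (x4 | x2)) = a + b − a·b on (0.0187, 0.9951) = 0.9952
  → value = 0.9952
Under Gödel:
  x4 & x2 = min(a, b) on (0.17, 0.11) = 0.11
  x2 & x4 = min(a, b) on (0.11, 0.17) = 0.11
  x4 | x2 = max(a, b) on (0.17, 0.11) = 0.17
  (x2 & x4) & (x4 | x2) = min(a, b) on (0.11, 0.17) = 0.11
  ~((x2 & x4) & (x4 | x2)) = 1 − 0.11 = 0.89
  (x4 & x2) | ~((x2 & x4) & (x4 | x2)) = max(a, b) on (0.11, 0.89) = 0.89
  → value = 0.8900
|0.9952 − 0.8900| = 0.105

0.105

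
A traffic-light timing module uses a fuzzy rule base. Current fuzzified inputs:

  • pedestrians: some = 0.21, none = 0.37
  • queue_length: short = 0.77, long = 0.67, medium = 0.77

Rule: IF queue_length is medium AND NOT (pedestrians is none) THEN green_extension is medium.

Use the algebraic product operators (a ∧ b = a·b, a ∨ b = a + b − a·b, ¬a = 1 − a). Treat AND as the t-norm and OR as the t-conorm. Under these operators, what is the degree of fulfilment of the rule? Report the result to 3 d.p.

firing strength: medium=0.77, ¬none=1−0.37=0.63; AND[a·b] → w = 0.4851

0.485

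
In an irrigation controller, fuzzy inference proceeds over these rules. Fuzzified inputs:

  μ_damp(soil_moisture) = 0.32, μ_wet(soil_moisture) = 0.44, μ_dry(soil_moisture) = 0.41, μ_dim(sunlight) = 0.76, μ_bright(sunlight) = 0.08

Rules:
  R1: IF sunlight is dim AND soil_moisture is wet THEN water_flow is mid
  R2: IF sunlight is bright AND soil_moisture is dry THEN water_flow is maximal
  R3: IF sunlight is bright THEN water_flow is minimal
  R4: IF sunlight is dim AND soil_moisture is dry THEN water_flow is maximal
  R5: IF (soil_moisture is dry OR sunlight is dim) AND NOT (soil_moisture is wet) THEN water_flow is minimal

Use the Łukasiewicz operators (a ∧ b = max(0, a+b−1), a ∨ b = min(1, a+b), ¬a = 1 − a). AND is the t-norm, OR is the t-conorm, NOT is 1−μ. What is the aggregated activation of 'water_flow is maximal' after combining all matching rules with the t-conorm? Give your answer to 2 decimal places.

R1: dim=0.76, wet=0.44; AND[max(0, a+b−1)] → w = 0.20
R2: bright=0.08, dry=0.41; AND[max(0, a+b−1)] → w = 0.00
R3: bright=0.08 → w = 0.08
R4: dim=0.76, dry=0.41; AND[max(0, a+b−1)] → w = 0.17
R5: (dry=0.41 OR dim=0.76) = 1.00; AND[max(0, a+b−1)] with ¬wet=1−0.44=0.56 → w = 0.56
Rules with consequent 'maximal': {R2, R4} → strengths 0.00, 0.17
Aggregate via t-conorm [min(1, a+b)]: 0.17

0.17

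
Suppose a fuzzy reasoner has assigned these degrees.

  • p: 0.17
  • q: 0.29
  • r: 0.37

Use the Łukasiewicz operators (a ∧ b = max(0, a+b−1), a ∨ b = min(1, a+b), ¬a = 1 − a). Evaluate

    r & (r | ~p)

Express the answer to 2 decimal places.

0.37

~p = 1 − 0.17 = 0.83
r | ~p = min(1, a+b) on (0.37, 0.83) = 1.00
r & (r | ~p) = max(0, a+b−1) on (0.37, 1.00) = 0.37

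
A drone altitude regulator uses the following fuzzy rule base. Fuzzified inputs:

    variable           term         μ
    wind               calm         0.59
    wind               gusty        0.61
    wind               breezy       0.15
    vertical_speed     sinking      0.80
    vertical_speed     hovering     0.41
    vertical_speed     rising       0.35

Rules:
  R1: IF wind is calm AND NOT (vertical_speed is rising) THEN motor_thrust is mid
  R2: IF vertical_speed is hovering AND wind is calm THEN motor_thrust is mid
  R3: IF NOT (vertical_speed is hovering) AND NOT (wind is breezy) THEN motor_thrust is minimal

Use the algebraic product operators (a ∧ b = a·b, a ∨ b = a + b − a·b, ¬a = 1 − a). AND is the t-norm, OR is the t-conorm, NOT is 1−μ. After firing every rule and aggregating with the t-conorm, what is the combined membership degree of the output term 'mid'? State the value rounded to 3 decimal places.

0.533

R1: calm=0.59, ¬rising=1−0.35=0.65; AND[a·b] → w = 0.3835
R2: hovering=0.41, calm=0.59; AND[a·b] → w = 0.2419
R3: ¬hovering=1−0.41=0.59, ¬breezy=1−0.15=0.85; AND[a·b] → w = 0.5015
Rules with consequent 'mid': {R1, R2} → strengths 0.3835, 0.2419
Aggregate via t-conorm [a + b − a·b]: 0.5326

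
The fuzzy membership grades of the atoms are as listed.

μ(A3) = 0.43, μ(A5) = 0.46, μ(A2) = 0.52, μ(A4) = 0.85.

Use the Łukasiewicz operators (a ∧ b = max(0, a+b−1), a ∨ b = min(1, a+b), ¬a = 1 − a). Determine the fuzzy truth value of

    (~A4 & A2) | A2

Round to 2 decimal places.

~A4 = 1 − 0.85 = 0.15
~A4 & A2 = max(0, a+b−1) on (0.15, 0.52) = 0.00
(~A4 & A2) | A2 = min(1, a+b) on (0.00, 0.52) = 0.52

0.52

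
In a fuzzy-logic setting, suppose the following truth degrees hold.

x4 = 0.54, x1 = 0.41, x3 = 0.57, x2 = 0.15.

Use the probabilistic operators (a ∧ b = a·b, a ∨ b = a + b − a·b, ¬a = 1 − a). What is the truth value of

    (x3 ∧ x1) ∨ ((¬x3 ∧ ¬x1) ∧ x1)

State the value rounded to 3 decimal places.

0.313

x3 ∧ x1 = a·b on (0.5700, 0.4100) = 0.2337
¬x3 = 1 − 0.5700 = 0.4300
¬x1 = 1 − 0.4100 = 0.5900
¬x3 ∧ ¬x1 = a·b on (0.4300, 0.5900) = 0.2537
(¬x3 ∧ ¬x1) ∧ x1 = a·b on (0.2537, 0.4100) = 0.1040
(x3 ∧ x1) ∨ ((¬x3 ∧ ¬x1) ∧ x1) = a + b − a·b on (0.2337, 0.1040) = 0.3134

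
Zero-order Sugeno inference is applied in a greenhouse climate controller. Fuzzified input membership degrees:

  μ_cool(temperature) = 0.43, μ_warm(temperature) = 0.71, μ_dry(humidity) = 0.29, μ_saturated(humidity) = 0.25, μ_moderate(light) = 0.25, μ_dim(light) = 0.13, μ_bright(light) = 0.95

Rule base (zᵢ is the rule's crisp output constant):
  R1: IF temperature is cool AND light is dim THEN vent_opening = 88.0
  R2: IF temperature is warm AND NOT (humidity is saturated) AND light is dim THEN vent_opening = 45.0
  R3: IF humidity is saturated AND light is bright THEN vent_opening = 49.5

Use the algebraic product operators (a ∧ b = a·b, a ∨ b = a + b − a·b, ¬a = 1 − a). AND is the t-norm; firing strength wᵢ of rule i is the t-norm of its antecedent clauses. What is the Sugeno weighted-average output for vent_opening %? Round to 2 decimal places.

54.58

R1 (z=88.0): cool=0.43, dim=0.13; AND[a·b] → w = 0.0559
R2 (z=45.0): warm=0.71, ¬saturated=1−0.25=0.75, dim=0.13; AND[a·b] → w = 0.0692
R3 (z=49.5): saturated=0.25, bright=0.95; AND[a·b] → w = 0.2375
Weighted average = (0.0559·88.0 + 0.0692·45.0 + 0.2375·49.5) / (0.0559 + 0.0692 + 0.2375)
  = 19.7906 / 0.3626 = 54.58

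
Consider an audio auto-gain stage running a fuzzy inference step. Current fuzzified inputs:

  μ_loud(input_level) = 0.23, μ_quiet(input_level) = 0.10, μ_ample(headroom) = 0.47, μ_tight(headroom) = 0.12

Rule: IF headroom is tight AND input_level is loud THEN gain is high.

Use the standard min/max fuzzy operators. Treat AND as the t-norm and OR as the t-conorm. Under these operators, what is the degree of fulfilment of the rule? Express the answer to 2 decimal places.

firing strength: tight=0.12, loud=0.23; AND[min(a, b)] → w = 0.12

0.12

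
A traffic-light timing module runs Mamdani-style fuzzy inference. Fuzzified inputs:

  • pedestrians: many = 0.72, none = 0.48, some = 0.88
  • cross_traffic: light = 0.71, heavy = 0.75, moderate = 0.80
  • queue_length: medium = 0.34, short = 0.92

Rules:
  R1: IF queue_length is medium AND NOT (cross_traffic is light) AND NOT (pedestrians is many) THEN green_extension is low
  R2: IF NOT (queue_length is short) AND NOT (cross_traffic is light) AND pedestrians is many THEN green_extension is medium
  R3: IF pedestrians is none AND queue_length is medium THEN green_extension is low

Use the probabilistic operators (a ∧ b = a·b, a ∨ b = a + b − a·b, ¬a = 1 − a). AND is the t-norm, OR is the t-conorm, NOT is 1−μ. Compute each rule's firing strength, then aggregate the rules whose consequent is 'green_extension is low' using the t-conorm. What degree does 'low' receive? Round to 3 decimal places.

R1: medium=0.34, ¬light=1−0.71=0.29, ¬many=1−0.72=0.28; AND[a·b] → w = 0.0276
R2: ¬short=1−0.92=0.08, ¬light=1−0.71=0.29, many=0.72; AND[a·b] → w = 0.0167
R3: none=0.48, medium=0.34; AND[a·b] → w = 0.1632
Rules with consequent 'low': {R1, R3} → strengths 0.0276, 0.1632
Aggregate via t-conorm [a + b − a·b]: 0.1863

0.186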